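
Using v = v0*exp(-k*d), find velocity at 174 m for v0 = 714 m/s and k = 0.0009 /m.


v = v0*exp(-k*d) = 714*exp(-0.0009*174) = 610.5 m/s

610.5 m/s


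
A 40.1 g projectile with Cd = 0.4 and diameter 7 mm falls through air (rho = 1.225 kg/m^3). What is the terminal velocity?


A = pi*(d/2)^2 = pi*(7/2000)^2 = 3.84845e-05 m^2
vt = sqrt(2mg/(Cd*rho*A)) = sqrt(2*0.0401*9.81/(0.4 * 1.225 * 3.84845e-05)) = 204.3 m/s

204.3 m/s


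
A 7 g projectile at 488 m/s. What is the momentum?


p = m*v = 0.007*488 = 3.416 kg·m/s

3.416 kg·m/s


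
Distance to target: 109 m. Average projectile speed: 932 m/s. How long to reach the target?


t = d/v = 109/932 = 0.117 s

0.117 s


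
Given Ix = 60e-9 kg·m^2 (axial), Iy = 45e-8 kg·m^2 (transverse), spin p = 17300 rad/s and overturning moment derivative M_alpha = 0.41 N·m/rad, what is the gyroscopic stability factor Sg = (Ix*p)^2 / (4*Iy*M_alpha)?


Sg = Ix^2 * p^2 / (4 * Iy * M_alpha) = (60e-9)^2 * 17300^2 / (4 * 45e-8 * 0.41) = 1.46

1.46


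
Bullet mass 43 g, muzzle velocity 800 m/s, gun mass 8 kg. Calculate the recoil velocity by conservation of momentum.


v_recoil = m_p * v_p / m_gun = 0.043 * 800 / 8 = 4.3 m/s

4.3 m/s


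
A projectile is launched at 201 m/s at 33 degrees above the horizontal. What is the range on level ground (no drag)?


R = v0^2 * sin(2*theta) / g = 201^2 * sin(2*33°) / 9.81 = 3762 m

3762 m


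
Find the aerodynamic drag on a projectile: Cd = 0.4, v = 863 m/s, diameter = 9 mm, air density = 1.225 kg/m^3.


A = pi*(d/2)^2 = pi*(9/2000)^2 = 6.36173e-05 m^2
Fd = 0.5*Cd*rho*A*v^2 = 0.5*0.4*1.225*6.36173e-05*863^2 = 11.61 N

11.61 N


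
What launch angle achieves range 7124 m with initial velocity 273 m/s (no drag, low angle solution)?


sin(2*theta) = R*g/v0^2 = 7124*9.81/273^2 = 0.937708, theta = arcsin(0.937708)/2 = 34.84°

34.84 degrees


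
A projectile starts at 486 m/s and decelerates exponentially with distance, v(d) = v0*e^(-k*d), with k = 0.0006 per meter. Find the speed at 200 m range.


v = v0*exp(-k*d) = 486*exp(-0.0006*200) = 431 m/s

431 m/s


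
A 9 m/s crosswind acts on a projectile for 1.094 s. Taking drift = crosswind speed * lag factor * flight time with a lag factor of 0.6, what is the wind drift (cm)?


drift = v_wind * lag * t = 9 * 0.6 * 1.094 = 5.9076 m ≈ 590.8 cm

590.8 cm


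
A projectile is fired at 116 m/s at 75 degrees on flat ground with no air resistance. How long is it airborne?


T = 2*v0*sin(theta)/g = 2*116*sin(75°)/9.81 = 22.84 s

22.84 s


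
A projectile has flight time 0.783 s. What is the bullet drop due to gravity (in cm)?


drop = 0.5*g*t^2 = 0.5*9.81*0.783^2 = 3.0072 m ≈ 300.7 cm

300.7 cm


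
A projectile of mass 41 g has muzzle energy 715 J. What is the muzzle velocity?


v = sqrt(2*E/m) = sqrt(2*715/0.041) = 186.8 m/s

186.8 m/s


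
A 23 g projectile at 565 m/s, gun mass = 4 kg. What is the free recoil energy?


v_r = m_p*v_p/m_gun = 0.023*565/4 = 3.24875 m/s, E_r = 0.5*m_gun*v_r^2 = 0.5*4*3.24875^2 = 21.11 J

21.11 J


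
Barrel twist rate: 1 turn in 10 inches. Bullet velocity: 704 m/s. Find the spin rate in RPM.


twist_m = 10*0.0254 = 0.254 m
spin = v/twist = 704/0.254 = 2771.654 rev/s
RPM = spin*60 = 2771.654*60 ≈ 166299 RPM

166299 RPM


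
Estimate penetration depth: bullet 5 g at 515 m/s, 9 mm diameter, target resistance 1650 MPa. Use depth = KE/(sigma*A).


A = pi*(d/2)^2 = pi*(9/2)^2 = 63.6173 mm^2
E = 0.5*m*v^2 = 0.5*0.005*515^2 = 663.062 J
depth = E/(sigma*A) = 663.062 J / (1650 MPa * 63.6173 mm^2) = 663.062/(1650 * 63.6173) m = 0.00631678 m ≈ 6.317 mm

6.317 mm


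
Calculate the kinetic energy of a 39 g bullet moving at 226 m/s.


E = 0.5*m*v^2 = 0.5*0.039*226^2 = 996 J

996 J


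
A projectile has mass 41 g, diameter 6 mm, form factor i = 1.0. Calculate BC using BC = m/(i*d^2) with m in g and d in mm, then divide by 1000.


BC = m/(i*d^2*1000) = 41/(1.0 * 6^2 * 1000) = 0.001139

0.001139


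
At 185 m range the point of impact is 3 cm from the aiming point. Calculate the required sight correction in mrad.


1 mrad subtends 1 cm per 10 m of range, so adj = error_cm / (dist_m / 10) = 3 / (185/10) = 0.1622 mrad

0.1622 mrad


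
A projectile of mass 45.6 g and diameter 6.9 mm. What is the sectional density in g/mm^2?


SD = m/d^2 = 45.6/6.9^2 = 0.9578 g/mm^2

0.9578 g/mm^2


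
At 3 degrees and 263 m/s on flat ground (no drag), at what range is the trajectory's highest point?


R = v0^2*sin(2*theta)/g = 263^2*sin(2*3°)/9.81 = 737.016 m
apex_dist = R/2 = 737.016/2 = 368.5 m

368.5 m


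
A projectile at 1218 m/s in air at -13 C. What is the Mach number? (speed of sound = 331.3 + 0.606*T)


a = 331.3 + 0.606*(-13) = 323.422 m/s
M = v/a = 1218/323.422 = 3.766

3.766


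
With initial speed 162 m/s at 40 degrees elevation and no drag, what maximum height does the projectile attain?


H = (v0*sin(theta))^2 / (2g) = (162*sin(40°))^2 / (2*9.81) = 552.7 m

552.7 m


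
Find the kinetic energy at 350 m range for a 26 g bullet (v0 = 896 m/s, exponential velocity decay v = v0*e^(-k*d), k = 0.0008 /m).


v = v0*exp(-k*d) = 896*exp(-0.0008*350) = 677.182 m/s
E = 0.5*m*v^2 = 0.5*0.026*677.182^2 = 5961 J

5961 J


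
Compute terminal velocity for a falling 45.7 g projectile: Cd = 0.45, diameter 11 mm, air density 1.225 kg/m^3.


A = pi*(d/2)^2 = pi*(11/2000)^2 = 9.50332e-05 m^2
vt = sqrt(2mg/(Cd*rho*A)) = sqrt(2*0.0457*9.81/(0.45 * 1.225 * 9.50332e-05)) = 130.8 m/s

130.8 m/s


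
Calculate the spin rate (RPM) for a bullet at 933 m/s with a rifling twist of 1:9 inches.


twist_m = 9*0.0254 = 0.2286 m
spin = v/twist = 933/0.2286 = 4081.365 rev/s
RPM = spin*60 = 4081.365*60 ≈ 244882 RPM

244882 RPM


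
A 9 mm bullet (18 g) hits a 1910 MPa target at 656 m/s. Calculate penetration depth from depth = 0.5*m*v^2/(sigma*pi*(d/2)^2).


A = pi*(d/2)^2 = pi*(9/2)^2 = 63.6173 mm^2
E = 0.5*m*v^2 = 0.5*0.018*656^2 = 3873.02 J
depth = E/(sigma*A) = 3873.02 J / (1910 MPa * 63.6173 mm^2) = 3873.02/(1910 * 63.6173) m = 0.0318744 m ≈ 31.87 mm

31.87 mm


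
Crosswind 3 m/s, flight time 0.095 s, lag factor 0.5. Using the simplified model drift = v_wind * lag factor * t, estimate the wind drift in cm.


drift = v_wind * lag * t = 3 * 0.5 * 0.095 = 0.1425 m ≈ 14.25 cm

14.25 cm


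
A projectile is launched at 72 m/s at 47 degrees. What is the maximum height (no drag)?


H = (v0*sin(theta))^2 / (2g) = (72*sin(47°))^2 / (2*9.81) = 141.3 m

141.3 m


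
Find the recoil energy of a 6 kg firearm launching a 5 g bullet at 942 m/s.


v_r = m_p*v_p/m_gun = 0.005*942/6 = 0.785 m/s, E_r = 0.5*m_gun*v_r^2 = 0.5*6*0.785^2 = 1.849 J

1.849 J


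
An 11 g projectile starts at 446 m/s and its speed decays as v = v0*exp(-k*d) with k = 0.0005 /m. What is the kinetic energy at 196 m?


v = v0*exp(-k*d) = 446*exp(-0.0005*196) = 404.365 m/s
E = 0.5*m*v^2 = 0.5*0.011*404.365^2 = 899.3 J

899.3 J


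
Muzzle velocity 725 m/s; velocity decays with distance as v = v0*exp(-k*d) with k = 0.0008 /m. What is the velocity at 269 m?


v = v0*exp(-k*d) = 725*exp(-0.0008*269) = 584.6 m/s

584.6 m/s


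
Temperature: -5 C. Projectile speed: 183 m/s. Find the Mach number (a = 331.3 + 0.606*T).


a = 331.3 + 0.606*(-5) = 328.27 m/s
M = v/a = 183/328.27 = 0.5575

0.5575


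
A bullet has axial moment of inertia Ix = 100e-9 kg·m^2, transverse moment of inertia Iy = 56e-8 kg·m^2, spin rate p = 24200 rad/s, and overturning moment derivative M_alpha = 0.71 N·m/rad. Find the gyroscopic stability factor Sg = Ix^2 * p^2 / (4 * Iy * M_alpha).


Sg = Ix^2 * p^2 / (4 * Iy * M_alpha) = (100e-9)^2 * 24200^2 / (4 * 56e-8 * 0.71) = 3.682

3.682


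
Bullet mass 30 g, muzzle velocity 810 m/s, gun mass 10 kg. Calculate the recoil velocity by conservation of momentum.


v_recoil = m_p * v_p / m_gun = 0.03 * 810 / 10 = 2.43 m/s

2.43 m/s


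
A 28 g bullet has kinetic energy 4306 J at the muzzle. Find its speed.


v = sqrt(2*E/m) = sqrt(2*4306/0.028) = 554.6 m/s

554.6 m/s


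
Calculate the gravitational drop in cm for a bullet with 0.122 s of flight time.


drop = 0.5*g*t^2 = 0.5*9.81*0.122^2 = 0.073006 m ≈ 7.301 cm

7.301 cm


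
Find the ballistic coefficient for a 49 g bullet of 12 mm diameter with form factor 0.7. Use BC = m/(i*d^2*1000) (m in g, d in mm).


BC = m/(i*d^2*1000) = 49/(0.7 * 12^2 * 1000) = 0.0004861

0.0004861


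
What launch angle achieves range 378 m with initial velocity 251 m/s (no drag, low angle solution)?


sin(2*theta) = R*g/v0^2 = 378*9.81/251^2 = 0.0588591, theta = arcsin(0.0588591)/2 = 1.687°

1.687 degrees


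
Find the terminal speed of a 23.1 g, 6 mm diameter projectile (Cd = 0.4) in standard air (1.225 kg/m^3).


A = pi*(d/2)^2 = pi*(6/2000)^2 = 2.82743e-05 m^2
vt = sqrt(2mg/(Cd*rho*A)) = sqrt(2*0.0231*9.81/(0.4 * 1.225 * 2.82743e-05)) = 180.9 m/s

180.9 m/s


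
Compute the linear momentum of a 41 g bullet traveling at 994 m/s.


p = m*v = 0.041*994 = 40.75 kg·m/s

40.75 kg·m/s


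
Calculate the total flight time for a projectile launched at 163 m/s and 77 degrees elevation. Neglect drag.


T = 2*v0*sin(theta)/g = 2*163*sin(77°)/9.81 = 32.38 s

32.38 s


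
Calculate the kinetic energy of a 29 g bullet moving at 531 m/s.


E = 0.5*m*v^2 = 0.5*0.029*531^2 = 4088 J

4088 J


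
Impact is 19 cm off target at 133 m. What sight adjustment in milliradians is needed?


1 mrad subtends 1 cm per 10 m of range, so adj = error_cm / (dist_m / 10) = 19 / (133/10) = 1.429 mrad

1.429 mrad


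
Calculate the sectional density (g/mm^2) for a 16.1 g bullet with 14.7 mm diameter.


SD = m/d^2 = 16.1/14.7^2 = 0.07451 g/mm^2

0.07451 g/mm^2


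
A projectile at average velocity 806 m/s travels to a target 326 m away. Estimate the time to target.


t = d/v = 326/806 = 0.4045 s

0.4045 s


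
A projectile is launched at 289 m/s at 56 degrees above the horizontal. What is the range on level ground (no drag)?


R = v0^2 * sin(2*theta) / g = 289^2 * sin(2*56°) / 9.81 = 7894 m

7894 m


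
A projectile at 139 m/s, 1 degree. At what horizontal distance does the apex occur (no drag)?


R = v0^2*sin(2*theta)/g = 139^2*sin(2*1°)/9.81 = 68.7353 m
apex_dist = R/2 = 68.7353/2 = 34.37 m

34.37 m


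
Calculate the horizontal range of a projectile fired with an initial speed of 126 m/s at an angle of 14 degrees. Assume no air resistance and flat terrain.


R = v0^2 * sin(2*theta) / g = 126^2 * sin(2*14°) / 9.81 = 759.8 m

759.8 m


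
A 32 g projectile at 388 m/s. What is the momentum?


p = m*v = 0.032*388 = 12.42 kg·m/s

12.42 kg·m/s


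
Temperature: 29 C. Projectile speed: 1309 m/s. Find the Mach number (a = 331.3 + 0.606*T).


a = 331.3 + 0.606*(29) = 348.874 m/s
M = v/a = 1309/348.874 = 3.752

3.752


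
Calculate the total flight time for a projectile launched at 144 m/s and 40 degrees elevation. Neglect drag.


T = 2*v0*sin(theta)/g = 2*144*sin(40°)/9.81 = 18.87 s

18.87 s


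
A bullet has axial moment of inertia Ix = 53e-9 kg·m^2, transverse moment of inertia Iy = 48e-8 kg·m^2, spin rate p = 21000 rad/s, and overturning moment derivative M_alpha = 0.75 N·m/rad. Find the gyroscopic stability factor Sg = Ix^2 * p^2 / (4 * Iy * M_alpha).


Sg = Ix^2 * p^2 / (4 * Iy * M_alpha) = (53e-9)^2 * 21000^2 / (4 * 48e-8 * 0.75) = 0.8603

0.8603


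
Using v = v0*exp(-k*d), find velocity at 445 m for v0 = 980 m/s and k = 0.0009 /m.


v = v0*exp(-k*d) = 980*exp(-0.0009*445) = 656.6 m/s

656.6 m/s


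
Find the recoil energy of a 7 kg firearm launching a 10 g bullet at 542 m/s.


v_r = m_p*v_p/m_gun = 0.01*542/7 = 0.774286 m/s, E_r = 0.5*m_gun*v_r^2 = 0.5*7*0.774286^2 = 2.098 J

2.098 J


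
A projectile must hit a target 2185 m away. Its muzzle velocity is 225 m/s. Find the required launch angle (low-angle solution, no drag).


sin(2*theta) = R*g/v0^2 = 2185*9.81/225^2 = 0.423404, theta = arcsin(0.423404)/2 = 12.52°

12.52 degrees


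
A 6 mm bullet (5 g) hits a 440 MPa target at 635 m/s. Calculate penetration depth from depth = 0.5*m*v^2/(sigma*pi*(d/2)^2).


A = pi*(d/2)^2 = pi*(6/2)^2 = 28.2743 mm^2
E = 0.5*m*v^2 = 0.5*0.005*635^2 = 1008.06 J
depth = E/(sigma*A) = 1008.06 J / (440 MPa * 28.2743 mm^2) = 1008.06/(440 * 28.2743) m = 0.0810294 m ≈ 81.03 mm

81.03 mm


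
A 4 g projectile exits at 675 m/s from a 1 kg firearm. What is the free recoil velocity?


v_recoil = m_p * v_p / m_gun = 0.004 * 675 / 1 = 2.7 m/s

2.7 m/s


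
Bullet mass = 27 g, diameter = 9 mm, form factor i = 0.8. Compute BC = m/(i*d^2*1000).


BC = m/(i*d^2*1000) = 27/(0.8 * 9^2 * 1000) = 0.0004167

0.0004167


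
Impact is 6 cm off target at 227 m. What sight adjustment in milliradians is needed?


1 mrad subtends 1 cm per 10 m of range, so adj = error_cm / (dist_m / 10) = 6 / (227/10) = 0.2643 mrad

0.2643 mrad


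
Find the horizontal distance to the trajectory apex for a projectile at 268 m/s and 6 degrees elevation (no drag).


R = v0^2*sin(2*theta)/g = 268^2*sin(2*6°)/9.81 = 1522.23 m
apex_dist = R/2 = 1522.23/2 = 761.1 m

761.1 m


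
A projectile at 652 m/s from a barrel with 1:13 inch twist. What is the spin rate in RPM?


twist_m = 13*0.0254 = 0.3302 m
spin = v/twist = 652/0.3302 = 1974.561 rev/s
RPM = spin*60 = 1974.561*60 ≈ 118474 RPM

118474 RPM


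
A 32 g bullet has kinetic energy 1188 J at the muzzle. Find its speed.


v = sqrt(2*E/m) = sqrt(2*1188/0.032) = 272.5 m/s

272.5 m/s


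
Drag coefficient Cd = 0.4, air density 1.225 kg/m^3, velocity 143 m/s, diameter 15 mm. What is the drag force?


A = pi*(d/2)^2 = pi*(15/2000)^2 = 1.76715e-04 m^2
Fd = 0.5*Cd*rho*A*v^2 = 0.5*0.4*1.225*1.76715e-04*143^2 = 0.8853 N

0.8853 N


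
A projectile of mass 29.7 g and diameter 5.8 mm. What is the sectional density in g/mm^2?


SD = m/d^2 = 29.7/5.8^2 = 0.8829 g/mm^2

0.8829 g/mm^2


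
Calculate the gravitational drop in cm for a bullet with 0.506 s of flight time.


drop = 0.5*g*t^2 = 0.5*9.81*0.506^2 = 1.25586 m ≈ 125.6 cm

125.6 cm


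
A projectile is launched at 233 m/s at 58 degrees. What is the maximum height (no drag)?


H = (v0*sin(theta))^2 / (2g) = (233*sin(58°))^2 / (2*9.81) = 1990 m

1990 m


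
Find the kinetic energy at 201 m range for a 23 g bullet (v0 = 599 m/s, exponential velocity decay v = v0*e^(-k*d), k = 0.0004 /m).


v = v0*exp(-k*d) = 599*exp(-0.0004*201) = 552.726 m/s
E = 0.5*m*v^2 = 0.5*0.023*552.726^2 = 3513 J

3513 J


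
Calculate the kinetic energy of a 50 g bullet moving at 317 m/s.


E = 0.5*m*v^2 = 0.5*0.05*317^2 = 2512 J

2512 J


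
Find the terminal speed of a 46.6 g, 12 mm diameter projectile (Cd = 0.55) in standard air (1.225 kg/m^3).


A = pi*(d/2)^2 = pi*(12/2000)^2 = 1.13097e-04 m^2
vt = sqrt(2mg/(Cd*rho*A)) = sqrt(2*0.0466*9.81/(0.55 * 1.225 * 1.13097e-04)) = 109.5 m/s

109.5 m/s


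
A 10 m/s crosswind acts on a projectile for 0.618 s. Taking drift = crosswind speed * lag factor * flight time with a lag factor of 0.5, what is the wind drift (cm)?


drift = v_wind * lag * t = 10 * 0.5 * 0.618 = 3.09 m ≈ 309 cm

309 cm


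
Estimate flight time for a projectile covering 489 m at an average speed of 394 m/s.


t = d/v = 489/394 = 1.241 s

1.241 s


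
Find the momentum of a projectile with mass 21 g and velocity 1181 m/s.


p = m*v = 0.021*1181 = 24.8 kg·m/s

24.8 kg·m/s


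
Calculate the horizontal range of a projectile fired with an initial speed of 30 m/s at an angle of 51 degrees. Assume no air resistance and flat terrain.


R = v0^2 * sin(2*theta) / g = 30^2 * sin(2*51°) / 9.81 = 89.74 m

89.74 m


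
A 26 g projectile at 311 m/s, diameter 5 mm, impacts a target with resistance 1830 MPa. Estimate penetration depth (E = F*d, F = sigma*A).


A = pi*(d/2)^2 = pi*(5/2)^2 = 19.635 mm^2
E = 0.5*m*v^2 = 0.5*0.026*311^2 = 1257.37 J
depth = E/(sigma*A) = 1257.37 J / (1830 MPa * 19.635 mm^2) = 1257.37/(1830 * 19.635) m = 0.0349932 m ≈ 34.99 mm

34.99 mm


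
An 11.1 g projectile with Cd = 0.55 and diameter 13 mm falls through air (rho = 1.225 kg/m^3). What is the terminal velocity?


A = pi*(d/2)^2 = pi*(13/2000)^2 = 1.32732e-04 m^2
vt = sqrt(2mg/(Cd*rho*A)) = sqrt(2*0.0111*9.81/(0.55 * 1.225 * 1.32732e-04)) = 49.35 m/s

49.35 m/s


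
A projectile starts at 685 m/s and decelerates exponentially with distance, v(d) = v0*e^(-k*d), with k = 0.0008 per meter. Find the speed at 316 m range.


v = v0*exp(-k*d) = 685*exp(-0.0008*316) = 532 m/s

532 m/s


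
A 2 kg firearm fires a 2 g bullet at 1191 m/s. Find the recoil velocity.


v_recoil = m_p * v_p / m_gun = 0.002 * 1191 / 2 = 1.191 m/s

1.191 m/s


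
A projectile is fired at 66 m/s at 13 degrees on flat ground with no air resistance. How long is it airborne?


T = 2*v0*sin(theta)/g = 2*66*sin(13°)/9.81 = 3.027 s

3.027 s


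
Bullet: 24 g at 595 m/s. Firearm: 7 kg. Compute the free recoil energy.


v_r = m_p*v_p/m_gun = 0.024*595/7 = 2.04 m/s, E_r = 0.5*m_gun*v_r^2 = 0.5*7*2.04^2 = 14.57 J

14.57 J


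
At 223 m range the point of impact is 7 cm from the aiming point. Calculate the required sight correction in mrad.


1 mrad subtends 1 cm per 10 m of range, so adj = error_cm / (dist_m / 10) = 7 / (223/10) = 0.3139 mrad

0.3139 mrad


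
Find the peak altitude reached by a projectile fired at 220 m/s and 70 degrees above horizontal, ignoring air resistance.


H = (v0*sin(theta))^2 / (2g) = (220*sin(70°))^2 / (2*9.81) = 2178 m

2178 m


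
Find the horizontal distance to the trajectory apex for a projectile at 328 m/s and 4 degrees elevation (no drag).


R = v0^2*sin(2*theta)/g = 328^2*sin(2*4°)/9.81 = 1526.28 m
apex_dist = R/2 = 1526.28/2 = 763.1 m

763.1 m


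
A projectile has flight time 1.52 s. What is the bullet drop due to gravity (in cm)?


drop = 0.5*g*t^2 = 0.5*9.81*1.52^2 = 11.3325 m ≈ 1133 cm

1133 cm


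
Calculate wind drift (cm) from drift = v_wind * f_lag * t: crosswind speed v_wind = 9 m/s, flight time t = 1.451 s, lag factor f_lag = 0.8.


drift = v_wind * lag * t = 9 * 0.8 * 1.451 = 10.4472 m ≈ 1045 cm

1045 cm


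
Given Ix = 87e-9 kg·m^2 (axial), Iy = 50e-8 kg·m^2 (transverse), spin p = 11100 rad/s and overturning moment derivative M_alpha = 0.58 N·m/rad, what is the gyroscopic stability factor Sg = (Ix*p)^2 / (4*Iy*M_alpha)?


Sg = Ix^2 * p^2 / (4 * Iy * M_alpha) = (87e-9)^2 * 11100^2 / (4 * 50e-8 * 0.58) = 0.8039

0.8039


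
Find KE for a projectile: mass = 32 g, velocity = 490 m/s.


E = 0.5*m*v^2 = 0.5*0.032*490^2 = 3842 J

3842 J


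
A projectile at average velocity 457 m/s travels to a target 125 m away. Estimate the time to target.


t = d/v = 125/457 = 0.2735 s

0.2735 s


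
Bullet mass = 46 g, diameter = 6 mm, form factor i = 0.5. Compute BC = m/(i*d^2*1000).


BC = m/(i*d^2*1000) = 46/(0.5 * 6^2 * 1000) = 0.002556

0.002556


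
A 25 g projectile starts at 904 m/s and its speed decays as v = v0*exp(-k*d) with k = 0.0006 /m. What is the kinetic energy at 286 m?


v = v0*exp(-k*d) = 904*exp(-0.0006*286) = 761.454 m/s
E = 0.5*m*v^2 = 0.5*0.025*761.454^2 = 7248 J

7248 J


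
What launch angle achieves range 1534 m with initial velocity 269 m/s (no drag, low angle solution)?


sin(2*theta) = R*g/v0^2 = 1534*9.81/269^2 = 0.207965, theta = arcsin(0.207965)/2 = 6.002°

6.002 degrees


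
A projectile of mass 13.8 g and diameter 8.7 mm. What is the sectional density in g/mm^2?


SD = m/d^2 = 13.8/8.7^2 = 0.1823 g/mm^2

0.1823 g/mm^2


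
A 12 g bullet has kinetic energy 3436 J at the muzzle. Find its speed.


v = sqrt(2*E/m) = sqrt(2*3436/0.012) = 756.7 m/s

756.7 m/s


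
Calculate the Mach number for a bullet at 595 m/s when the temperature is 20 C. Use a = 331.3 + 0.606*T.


a = 331.3 + 0.606*(20) = 343.42 m/s
M = v/a = 595/343.42 = 1.733

1.733


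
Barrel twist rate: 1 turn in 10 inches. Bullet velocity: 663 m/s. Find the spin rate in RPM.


twist_m = 10*0.0254 = 0.254 m
spin = v/twist = 663/0.254 = 2610.236 rev/s
RPM = spin*60 = 2610.236*60 ≈ 156614 RPM

156614 RPM


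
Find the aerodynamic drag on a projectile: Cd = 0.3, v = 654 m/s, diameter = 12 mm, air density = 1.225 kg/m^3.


A = pi*(d/2)^2 = pi*(12/2000)^2 = 1.13097e-04 m^2
Fd = 0.5*Cd*rho*A*v^2 = 0.5*0.3*1.225*1.13097e-04*654^2 = 8.889 N

8.889 N


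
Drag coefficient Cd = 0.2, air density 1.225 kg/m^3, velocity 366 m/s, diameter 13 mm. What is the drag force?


A = pi*(d/2)^2 = pi*(13/2000)^2 = 1.32732e-04 m^2
Fd = 0.5*Cd*rho*A*v^2 = 0.5*0.2*1.225*1.32732e-04*366^2 = 2.178 N

2.178 N


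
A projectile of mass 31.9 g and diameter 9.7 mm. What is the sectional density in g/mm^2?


SD = m/d^2 = 31.9/9.7^2 = 0.339 g/mm^2

0.339 g/mm^2


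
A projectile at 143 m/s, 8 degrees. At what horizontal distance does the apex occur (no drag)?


R = v0^2*sin(2*theta)/g = 143^2*sin(2*8°)/9.81 = 574.568 m
apex_dist = R/2 = 574.568/2 = 287.3 m

287.3 m


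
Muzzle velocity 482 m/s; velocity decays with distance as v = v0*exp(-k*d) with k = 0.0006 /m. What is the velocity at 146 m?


v = v0*exp(-k*d) = 482*exp(-0.0006*146) = 441.6 m/s

441.6 m/s


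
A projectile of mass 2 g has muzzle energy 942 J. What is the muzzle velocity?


v = sqrt(2*E/m) = sqrt(2*942/0.002) = 970.6 m/s

970.6 m/s


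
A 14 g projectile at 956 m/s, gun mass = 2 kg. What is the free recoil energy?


v_r = m_p*v_p/m_gun = 0.014*956/2 = 6.692 m/s, E_r = 0.5*m_gun*v_r^2 = 0.5*2*6.692^2 = 44.78 J

44.78 J


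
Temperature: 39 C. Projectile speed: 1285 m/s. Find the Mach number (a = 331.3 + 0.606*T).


a = 331.3 + 0.606*(39) = 354.934 m/s
M = v/a = 1285/354.934 = 3.62

3.62


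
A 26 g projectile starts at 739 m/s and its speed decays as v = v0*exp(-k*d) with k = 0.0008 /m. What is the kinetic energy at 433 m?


v = v0*exp(-k*d) = 739*exp(-0.0008*433) = 522.643 m/s
E = 0.5*m*v^2 = 0.5*0.026*522.643^2 = 3551 J

3551 J


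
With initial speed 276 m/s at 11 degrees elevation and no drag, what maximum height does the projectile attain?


H = (v0*sin(theta))^2 / (2g) = (276*sin(11°))^2 / (2*9.81) = 141.4 m

141.4 m


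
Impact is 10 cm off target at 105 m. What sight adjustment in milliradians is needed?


1 mrad subtends 1 cm per 10 m of range, so adj = error_cm / (dist_m / 10) = 10 / (105/10) = 0.9524 mrad

0.9524 mrad


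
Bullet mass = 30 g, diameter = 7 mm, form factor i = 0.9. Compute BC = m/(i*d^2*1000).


BC = m/(i*d^2*1000) = 30/(0.9 * 7^2 * 1000) = 0.0006803

0.0006803


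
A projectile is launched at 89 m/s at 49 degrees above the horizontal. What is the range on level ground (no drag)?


R = v0^2 * sin(2*theta) / g = 89^2 * sin(2*49°) / 9.81 = 799.6 m

799.6 m


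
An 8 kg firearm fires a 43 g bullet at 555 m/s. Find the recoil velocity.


v_recoil = m_p * v_p / m_gun = 0.043 * 555 / 8 = 2.983 m/s

2.983 m/s


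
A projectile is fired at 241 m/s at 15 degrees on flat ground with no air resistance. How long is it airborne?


T = 2*v0*sin(theta)/g = 2*241*sin(15°)/9.81 = 12.72 s

12.72 s


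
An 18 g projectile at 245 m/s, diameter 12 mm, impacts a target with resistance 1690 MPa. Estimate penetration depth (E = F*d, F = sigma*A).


A = pi*(d/2)^2 = pi*(12/2)^2 = 113.097 mm^2
E = 0.5*m*v^2 = 0.5*0.018*245^2 = 540.225 J
depth = E/(sigma*A) = 540.225 J / (1690 MPa * 113.097 mm^2) = 540.225/(1690 * 113.097) m = 0.00282641 m ≈ 2.826 mm

2.826 mm


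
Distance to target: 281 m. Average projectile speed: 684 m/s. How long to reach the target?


t = d/v = 281/684 = 0.4108 s

0.4108 s


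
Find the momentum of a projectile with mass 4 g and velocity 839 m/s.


p = m*v = 0.004*839 = 3.356 kg·m/s

3.356 kg·m/s


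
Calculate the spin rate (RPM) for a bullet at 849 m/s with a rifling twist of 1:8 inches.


twist_m = 8*0.0254 = 0.2032 m
spin = v/twist = 849/0.2032 = 4178.15 rev/s
RPM = spin*60 = 4178.15*60 ≈ 250689 RPM

250689 RPM


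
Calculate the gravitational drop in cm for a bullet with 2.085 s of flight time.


drop = 0.5*g*t^2 = 0.5*9.81*2.085^2 = 21.3231 m ≈ 2132 cm

2132 cm


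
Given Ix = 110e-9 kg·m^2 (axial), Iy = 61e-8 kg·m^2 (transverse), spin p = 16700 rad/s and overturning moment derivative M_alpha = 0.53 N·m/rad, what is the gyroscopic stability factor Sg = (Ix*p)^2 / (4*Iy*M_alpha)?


Sg = Ix^2 * p^2 / (4 * Iy * M_alpha) = (110e-9)^2 * 16700^2 / (4 * 61e-8 * 0.53) = 2.609

2.609


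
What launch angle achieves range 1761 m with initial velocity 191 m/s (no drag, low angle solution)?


sin(2*theta) = R*g/v0^2 = 1761*9.81/191^2 = 0.473545, theta = arcsin(0.473545)/2 = 14.13°

14.13 degrees


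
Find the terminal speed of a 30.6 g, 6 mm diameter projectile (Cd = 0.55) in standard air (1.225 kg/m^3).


A = pi*(d/2)^2 = pi*(6/2000)^2 = 2.82743e-05 m^2
vt = sqrt(2mg/(Cd*rho*A)) = sqrt(2*0.0306*9.81/(0.55 * 1.225 * 2.82743e-05)) = 177.5 m/s

177.5 m/s


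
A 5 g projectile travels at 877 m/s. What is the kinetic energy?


E = 0.5*m*v^2 = 0.5*0.005*877^2 = 1923 J

1923 J


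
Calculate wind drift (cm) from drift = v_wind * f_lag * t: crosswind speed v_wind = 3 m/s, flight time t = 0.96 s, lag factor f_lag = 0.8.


drift = v_wind * lag * t = 3 * 0.8 * 0.96 = 2.304 m ≈ 230.4 cm

230.4 cm


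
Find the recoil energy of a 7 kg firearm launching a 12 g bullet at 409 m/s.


v_r = m_p*v_p/m_gun = 0.012*409/7 = 0.701143 m/s, E_r = 0.5*m_gun*v_r^2 = 0.5*7*0.701143^2 = 1.721 J

1.721 J


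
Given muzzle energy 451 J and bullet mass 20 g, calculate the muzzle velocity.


v = sqrt(2*E/m) = sqrt(2*451/0.02) = 212.4 m/s

212.4 m/s


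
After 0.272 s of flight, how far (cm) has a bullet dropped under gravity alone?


drop = 0.5*g*t^2 = 0.5*9.81*0.272^2 = 0.362892 m ≈ 36.29 cm

36.29 cm


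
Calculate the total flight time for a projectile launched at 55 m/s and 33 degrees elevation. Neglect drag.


T = 2*v0*sin(theta)/g = 2*55*sin(33°)/9.81 = 6.107 s

6.107 s


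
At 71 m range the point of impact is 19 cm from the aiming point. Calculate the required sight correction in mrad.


1 mrad subtends 1 cm per 10 m of range, so adj = error_cm / (dist_m / 10) = 19 / (71/10) = 2.676 mrad

2.676 mrad


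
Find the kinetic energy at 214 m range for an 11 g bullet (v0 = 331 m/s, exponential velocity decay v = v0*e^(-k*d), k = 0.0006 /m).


v = v0*exp(-k*d) = 331*exp(-0.0006*214) = 291.115 m/s
E = 0.5*m*v^2 = 0.5*0.011*291.115^2 = 466.1 J

466.1 J


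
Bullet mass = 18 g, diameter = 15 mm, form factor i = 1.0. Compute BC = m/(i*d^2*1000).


BC = m/(i*d^2*1000) = 18/(1.0 * 15^2 * 1000) = 8e-05

8e-05


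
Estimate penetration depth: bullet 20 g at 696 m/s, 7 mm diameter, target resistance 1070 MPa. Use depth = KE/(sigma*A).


A = pi*(d/2)^2 = pi*(7/2)^2 = 38.4845 mm^2
E = 0.5*m*v^2 = 0.5*0.02*696^2 = 4844.16 J
depth = E/(sigma*A) = 4844.16 J / (1070 MPa * 38.4845 mm^2) = 4844.16/(1070 * 38.4845) m = 0.117638 m ≈ 117.6 mm

117.6 mm


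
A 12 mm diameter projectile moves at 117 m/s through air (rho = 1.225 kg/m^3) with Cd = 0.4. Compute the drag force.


A = pi*(d/2)^2 = pi*(12/2000)^2 = 1.13097e-04 m^2
Fd = 0.5*Cd*rho*A*v^2 = 0.5*0.4*1.225*1.13097e-04*117^2 = 0.3793 N

0.3793 N


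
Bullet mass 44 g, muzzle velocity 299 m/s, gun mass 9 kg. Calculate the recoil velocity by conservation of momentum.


v_recoil = m_p * v_p / m_gun = 0.044 * 299 / 9 = 1.462 m/s

1.462 m/s


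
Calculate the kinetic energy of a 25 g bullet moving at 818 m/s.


E = 0.5*m*v^2 = 0.5*0.025*818^2 = 8364 J

8364 J


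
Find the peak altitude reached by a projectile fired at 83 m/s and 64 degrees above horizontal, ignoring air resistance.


H = (v0*sin(theta))^2 / (2g) = (83*sin(64°))^2 / (2*9.81) = 283.6 m

283.6 m


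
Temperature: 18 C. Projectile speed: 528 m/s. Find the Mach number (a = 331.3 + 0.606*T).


a = 331.3 + 0.606*(18) = 342.208 m/s
M = v/a = 528/342.208 = 1.543

1.543


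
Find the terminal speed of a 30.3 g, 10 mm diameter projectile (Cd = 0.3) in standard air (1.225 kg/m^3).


A = pi*(d/2)^2 = pi*(10/2000)^2 = 7.85398e-05 m^2
vt = sqrt(2mg/(Cd*rho*A)) = sqrt(2*0.0303*9.81/(0.3 * 1.225 * 7.85398e-05)) = 143.5 m/s

143.5 m/s


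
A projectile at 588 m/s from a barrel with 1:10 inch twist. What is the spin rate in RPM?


twist_m = 10*0.0254 = 0.254 m
spin = v/twist = 588/0.254 = 2314.961 rev/s
RPM = spin*60 = 2314.961*60 ≈ 138898 RPM

138898 RPM


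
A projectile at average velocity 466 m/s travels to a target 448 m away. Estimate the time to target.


t = d/v = 448/466 = 0.9614 s

0.9614 s


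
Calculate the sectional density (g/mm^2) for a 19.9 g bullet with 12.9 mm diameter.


SD = m/d^2 = 19.9/12.9^2 = 0.1196 g/mm^2

0.1196 g/mm^2


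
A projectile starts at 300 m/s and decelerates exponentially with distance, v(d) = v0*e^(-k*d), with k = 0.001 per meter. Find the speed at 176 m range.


v = v0*exp(-k*d) = 300*exp(-0.001*176) = 251.6 m/s

251.6 m/s


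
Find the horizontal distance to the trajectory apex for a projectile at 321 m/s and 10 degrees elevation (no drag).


R = v0^2*sin(2*theta)/g = 321^2*sin(2*10°)/9.81 = 3592.47 m
apex_dist = R/2 = 3592.47/2 = 1796 m

1796 m


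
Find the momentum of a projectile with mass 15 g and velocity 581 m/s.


p = m*v = 0.015*581 = 8.715 kg·m/s

8.715 kg·m/s


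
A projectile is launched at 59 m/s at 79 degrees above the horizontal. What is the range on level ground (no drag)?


R = v0^2 * sin(2*theta) / g = 59^2 * sin(2*79°) / 9.81 = 132.9 m

132.9 m


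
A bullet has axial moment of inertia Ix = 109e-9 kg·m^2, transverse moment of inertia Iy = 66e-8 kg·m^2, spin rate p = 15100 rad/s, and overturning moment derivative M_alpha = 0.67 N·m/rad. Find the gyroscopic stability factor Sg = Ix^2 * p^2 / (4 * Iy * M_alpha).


Sg = Ix^2 * p^2 / (4 * Iy * M_alpha) = (109e-9)^2 * 15100^2 / (4 * 66e-8 * 0.67) = 1.532

1.532


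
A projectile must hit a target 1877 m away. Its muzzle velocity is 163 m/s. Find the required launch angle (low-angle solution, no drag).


sin(2*theta) = R*g/v0^2 = 1877*9.81/163^2 = 0.69304, theta = arcsin(0.69304)/2 = 21.94°

21.94 degrees


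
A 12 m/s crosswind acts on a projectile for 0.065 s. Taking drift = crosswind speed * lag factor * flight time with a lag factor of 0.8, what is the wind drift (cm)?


drift = v_wind * lag * t = 12 * 0.8 * 0.065 = 0.624 m ≈ 62.4 cm

62.4 cm


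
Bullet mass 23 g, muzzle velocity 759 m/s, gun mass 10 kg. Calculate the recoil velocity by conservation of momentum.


v_recoil = m_p * v_p / m_gun = 0.023 * 759 / 10 = 1.746 m/s

1.746 m/s


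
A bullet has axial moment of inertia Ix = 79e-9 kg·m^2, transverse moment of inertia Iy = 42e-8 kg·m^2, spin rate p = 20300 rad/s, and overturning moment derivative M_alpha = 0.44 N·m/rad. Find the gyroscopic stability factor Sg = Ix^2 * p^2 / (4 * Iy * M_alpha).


Sg = Ix^2 * p^2 / (4 * Iy * M_alpha) = (79e-9)^2 * 20300^2 / (4 * 42e-8 * 0.44) = 3.479

3.479


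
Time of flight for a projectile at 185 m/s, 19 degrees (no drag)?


T = 2*v0*sin(theta)/g = 2*185*sin(19°)/9.81 = 12.28 s

12.28 s


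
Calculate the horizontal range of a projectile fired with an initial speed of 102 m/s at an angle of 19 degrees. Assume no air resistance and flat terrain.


R = v0^2 * sin(2*theta) / g = 102^2 * sin(2*19°) / 9.81 = 652.9 m

652.9 m


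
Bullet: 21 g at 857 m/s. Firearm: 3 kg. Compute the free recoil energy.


v_r = m_p*v_p/m_gun = 0.021*857/3 = 5.999 m/s, E_r = 0.5*m_gun*v_r^2 = 0.5*3*5.999^2 = 53.98 J

53.98 J


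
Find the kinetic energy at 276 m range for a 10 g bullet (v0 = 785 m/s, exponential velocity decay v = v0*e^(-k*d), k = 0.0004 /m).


v = v0*exp(-k*d) = 785*exp(-0.0004*276) = 702.949 m/s
E = 0.5*m*v^2 = 0.5*0.01*702.949^2 = 2471 J

2471 J


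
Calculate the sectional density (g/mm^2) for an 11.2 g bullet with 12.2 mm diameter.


SD = m/d^2 = 11.2/12.2^2 = 0.07525 g/mm^2

0.07525 g/mm^2


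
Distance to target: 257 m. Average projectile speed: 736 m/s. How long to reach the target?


t = d/v = 257/736 = 0.3492 s

0.3492 s


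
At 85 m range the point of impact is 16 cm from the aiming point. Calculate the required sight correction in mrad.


1 mrad subtends 1 cm per 10 m of range, so adj = error_cm / (dist_m / 10) = 16 / (85/10) = 1.882 mrad

1.882 mrad


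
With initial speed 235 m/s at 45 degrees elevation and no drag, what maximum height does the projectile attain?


H = (v0*sin(theta))^2 / (2g) = (235*sin(45°))^2 / (2*9.81) = 1407 m

1407 m


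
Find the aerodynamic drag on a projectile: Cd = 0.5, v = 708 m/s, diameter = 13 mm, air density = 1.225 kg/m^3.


A = pi*(d/2)^2 = pi*(13/2000)^2 = 1.32732e-04 m^2
Fd = 0.5*Cd*rho*A*v^2 = 0.5*0.5*1.225*1.32732e-04*708^2 = 20.38 N

20.38 N


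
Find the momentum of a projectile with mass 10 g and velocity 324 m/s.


p = m*v = 0.01*324 = 3.24 kg·m/s

3.24 kg·m/s


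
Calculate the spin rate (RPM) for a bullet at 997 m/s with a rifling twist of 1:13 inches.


twist_m = 13*0.0254 = 0.3302 m
spin = v/twist = 997/0.3302 = 3019.382 rev/s
RPM = spin*60 = 3019.382*60 ≈ 181163 RPM

181163 RPM


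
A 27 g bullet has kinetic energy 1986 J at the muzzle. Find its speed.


v = sqrt(2*E/m) = sqrt(2*1986/0.027) = 383.6 m/s

383.6 m/s


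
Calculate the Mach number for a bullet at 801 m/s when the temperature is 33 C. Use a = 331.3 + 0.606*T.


a = 331.3 + 0.606*(33) = 351.298 m/s
M = v/a = 801/351.298 = 2.28

2.28


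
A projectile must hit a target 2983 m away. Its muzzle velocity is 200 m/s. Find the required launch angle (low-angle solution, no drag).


sin(2*theta) = R*g/v0^2 = 2983*9.81/200^2 = 0.731581, theta = arcsin(0.731581)/2 = 23.51°

23.51 degrees


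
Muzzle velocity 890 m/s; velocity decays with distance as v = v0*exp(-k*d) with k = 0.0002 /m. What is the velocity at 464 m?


v = v0*exp(-k*d) = 890*exp(-0.0002*464) = 811.1 m/s

811.1 m/s


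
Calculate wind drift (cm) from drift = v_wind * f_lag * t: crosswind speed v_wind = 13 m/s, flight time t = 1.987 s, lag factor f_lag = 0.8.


drift = v_wind * lag * t = 13 * 0.8 * 1.987 = 20.6648 m ≈ 2066 cm

2066 cm


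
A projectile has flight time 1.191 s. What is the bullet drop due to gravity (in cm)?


drop = 0.5*g*t^2 = 0.5*9.81*1.191^2 = 6.95765 m ≈ 695.8 cm

695.8 cm


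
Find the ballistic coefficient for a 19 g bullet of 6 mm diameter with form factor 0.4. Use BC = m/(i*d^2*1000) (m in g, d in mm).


BC = m/(i*d^2*1000) = 19/(0.4 * 6^2 * 1000) = 0.001319

0.001319


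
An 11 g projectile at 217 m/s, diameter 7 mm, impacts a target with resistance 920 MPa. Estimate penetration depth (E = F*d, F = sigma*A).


A = pi*(d/2)^2 = pi*(7/2)^2 = 38.4845 mm^2
E = 0.5*m*v^2 = 0.5*0.011*217^2 = 258.989 J
depth = E/(sigma*A) = 258.989 J / (920 MPa * 38.4845 mm^2) = 258.989/(920 * 38.4845) m = 0.0073149 m ≈ 7.315 mm

7.315 mm


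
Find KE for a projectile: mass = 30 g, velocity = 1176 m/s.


E = 0.5*m*v^2 = 0.5*0.03*1176^2 = 20745 J

20745 J


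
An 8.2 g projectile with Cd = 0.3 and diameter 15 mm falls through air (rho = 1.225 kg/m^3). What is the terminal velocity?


A = pi*(d/2)^2 = pi*(15/2000)^2 = 1.76715e-04 m^2
vt = sqrt(2mg/(Cd*rho*A)) = sqrt(2*0.0082*9.81/(0.3 * 1.225 * 1.76715e-04)) = 49.77 m/s

49.77 m/s


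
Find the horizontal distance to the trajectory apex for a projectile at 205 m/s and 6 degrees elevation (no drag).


R = v0^2*sin(2*theta)/g = 205^2*sin(2*6°)/9.81 = 890.672 m
apex_dist = R/2 = 890.672/2 = 445.3 m

445.3 m


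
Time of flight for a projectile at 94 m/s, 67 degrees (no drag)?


T = 2*v0*sin(theta)/g = 2*94*sin(67°)/9.81 = 17.64 s

17.64 s


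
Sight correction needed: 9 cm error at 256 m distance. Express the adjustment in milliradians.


1 mrad subtends 1 cm per 10 m of range, so adj = error_cm / (dist_m / 10) = 9 / (256/10) = 0.3516 mrad

0.3516 mrad


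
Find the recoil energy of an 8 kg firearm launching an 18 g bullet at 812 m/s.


v_r = m_p*v_p/m_gun = 0.018*812/8 = 1.827 m/s, E_r = 0.5*m_gun*v_r^2 = 0.5*8*1.827^2 = 13.35 J

13.35 J


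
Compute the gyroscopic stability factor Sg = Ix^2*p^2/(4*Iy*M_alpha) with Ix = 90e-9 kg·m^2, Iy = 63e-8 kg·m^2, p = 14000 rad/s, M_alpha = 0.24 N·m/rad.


Sg = Ix^2 * p^2 / (4 * Iy * M_alpha) = (90e-9)^2 * 14000^2 / (4 * 63e-8 * 0.24) = 2.625

2.625


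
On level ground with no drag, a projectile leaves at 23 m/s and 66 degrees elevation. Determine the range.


R = v0^2 * sin(2*theta) / g = 23^2 * sin(2*66°) / 9.81 = 40.07 m

40.07 m


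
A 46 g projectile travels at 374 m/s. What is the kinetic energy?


E = 0.5*m*v^2 = 0.5*0.046*374^2 = 3217 J

3217 J


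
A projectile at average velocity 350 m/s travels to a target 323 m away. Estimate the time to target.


t = d/v = 323/350 = 0.9229 s

0.9229 s


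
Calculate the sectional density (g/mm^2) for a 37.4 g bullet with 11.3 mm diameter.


SD = m/d^2 = 37.4/11.3^2 = 0.2929 g/mm^2

0.2929 g/mm^2


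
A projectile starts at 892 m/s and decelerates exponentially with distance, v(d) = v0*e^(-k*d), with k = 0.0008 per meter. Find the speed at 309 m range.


v = v0*exp(-k*d) = 892*exp(-0.0008*309) = 696.6 m/s

696.6 m/s


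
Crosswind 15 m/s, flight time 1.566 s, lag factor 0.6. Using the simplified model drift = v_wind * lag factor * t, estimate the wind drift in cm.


drift = v_wind * lag * t = 15 * 0.6 * 1.566 = 14.094 m ≈ 1409 cm

1409 cm


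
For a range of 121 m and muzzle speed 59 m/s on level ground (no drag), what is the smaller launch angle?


sin(2*theta) = R*g/v0^2 = 121*9.81/59^2 = 0.340997, theta = arcsin(0.340997)/2 = 9.969°

9.969 degrees


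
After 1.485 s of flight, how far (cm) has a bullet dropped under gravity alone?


drop = 0.5*g*t^2 = 0.5*9.81*1.485^2 = 10.8166 m ≈ 1082 cm

1082 cm


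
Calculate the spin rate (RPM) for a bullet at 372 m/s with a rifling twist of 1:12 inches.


twist_m = 12*0.0254 = 0.3048 m
spin = v/twist = 372/0.3048 = 1220.472 rev/s
RPM = spin*60 = 1220.472*60 ≈ 73228 RPM

73228 RPM


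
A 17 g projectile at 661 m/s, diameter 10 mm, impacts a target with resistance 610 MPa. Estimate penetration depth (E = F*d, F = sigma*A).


A = pi*(d/2)^2 = pi*(10/2)^2 = 78.5398 mm^2
E = 0.5*m*v^2 = 0.5*0.017*661^2 = 3713.83 J
depth = E/(sigma*A) = 3713.83 J / (610 MPa * 78.5398 mm^2) = 3713.83/(610 * 78.5398) m = 0.0775179 m ≈ 77.52 mm

77.52 mm


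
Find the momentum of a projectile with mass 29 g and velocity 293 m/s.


p = m*v = 0.029*293 = 8.497 kg·m/s

8.497 kg·m/s


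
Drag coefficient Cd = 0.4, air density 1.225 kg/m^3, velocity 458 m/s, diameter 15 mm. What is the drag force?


A = pi*(d/2)^2 = pi*(15/2000)^2 = 1.76715e-04 m^2
Fd = 0.5*Cd*rho*A*v^2 = 0.5*0.4*1.225*1.76715e-04*458^2 = 9.082 N

9.082 N


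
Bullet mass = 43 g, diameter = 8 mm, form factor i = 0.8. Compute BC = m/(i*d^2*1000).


BC = m/(i*d^2*1000) = 43/(0.8 * 8^2 * 1000) = 0.0008398

0.0008398


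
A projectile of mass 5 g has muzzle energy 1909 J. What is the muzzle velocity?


v = sqrt(2*E/m) = sqrt(2*1909/0.005) = 873.8 m/s

873.8 m/s


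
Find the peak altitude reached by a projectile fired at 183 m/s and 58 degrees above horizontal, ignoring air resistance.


H = (v0*sin(theta))^2 / (2g) = (183*sin(58°))^2 / (2*9.81) = 1228 m

1228 m


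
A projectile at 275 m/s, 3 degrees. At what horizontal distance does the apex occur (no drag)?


R = v0^2*sin(2*theta)/g = 275^2*sin(2*3°)/9.81 = 805.807 m
apex_dist = R/2 = 805.807/2 = 402.9 m

402.9 m
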